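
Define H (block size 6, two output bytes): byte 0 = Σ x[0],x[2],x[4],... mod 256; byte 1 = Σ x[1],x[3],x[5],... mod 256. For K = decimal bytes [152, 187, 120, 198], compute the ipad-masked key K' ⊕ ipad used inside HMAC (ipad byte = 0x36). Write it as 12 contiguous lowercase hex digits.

ae8d4ef03636

Key decimal bytes [152, 187, 120, 198] = 98 bb 78 c6 is 4 bytes ≤ B = 6; zero-pad to 6 bytes: K' = 98 bb 78 c6 00 00.
XOR each byte with 0x36: 98⊕36=ae, bb⊕36=8d, 78⊕36=4e, c6⊕36=f0, 00⊕36=36, 00⊕36=36.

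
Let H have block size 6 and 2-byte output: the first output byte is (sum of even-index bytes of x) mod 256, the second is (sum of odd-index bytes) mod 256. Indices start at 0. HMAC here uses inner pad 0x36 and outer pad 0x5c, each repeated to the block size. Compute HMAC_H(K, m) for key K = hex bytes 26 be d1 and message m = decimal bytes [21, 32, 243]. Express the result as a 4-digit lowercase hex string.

98ae

Key hex bytes 26 be d1 is 3 bytes ≤ B = 6; zero-pad to 6 bytes: K' = 26 be d1 00 00 00.
K' ⊕ ipad = 10 88 e7 36 36 36.  K' ⊕ opad = 7a e2 8d 5c 5c 5c.
Inner input = (K'⊕ipad) ∥ m = 10 88 e7 36 36 36 ∥ 15 20 f3.
Inner hash: even-index sum = 565 mod 256 = 53; odd-index sum = 276 mod 256 = 20 → 35 14.
Outer input = (K'⊕opad) ∥ inner = 7a e2 8d 5c 5c 5c ∥ 35 14.
Outer hash (tag): even-index sum = 408 mod 256 = 152; odd-index sum = 430 mod 256 = 174 → 98 ae.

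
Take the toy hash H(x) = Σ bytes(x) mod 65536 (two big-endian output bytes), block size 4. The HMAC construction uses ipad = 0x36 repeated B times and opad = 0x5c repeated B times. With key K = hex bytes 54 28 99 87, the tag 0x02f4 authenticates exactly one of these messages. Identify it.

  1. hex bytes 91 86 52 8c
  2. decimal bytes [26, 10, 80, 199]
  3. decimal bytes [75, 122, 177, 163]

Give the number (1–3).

1

Key hex bytes 54 28 99 87 is exactly B = 4 bytes: K' = 54 28 99 87.
K' ⊕ ipad = 62 1e af b1; K' ⊕ opad = 08 74 c5 db.
m1: inner = H(62 1e af b1 91 86 52 8c) = 03 d5; tag = H(08 74 c5 db 03 d5) = 02f4 ← matches
m2: inner = H(62 1e af b1 1a 0a 50 c7) = 03 1b; tag = H(08 74 c5 db 03 1b) = 023a
m3: inner = H(62 1e af b1 4b 7a b1 a3) = 03 f9; tag = H(08 74 c5 db 03 f9) = 0318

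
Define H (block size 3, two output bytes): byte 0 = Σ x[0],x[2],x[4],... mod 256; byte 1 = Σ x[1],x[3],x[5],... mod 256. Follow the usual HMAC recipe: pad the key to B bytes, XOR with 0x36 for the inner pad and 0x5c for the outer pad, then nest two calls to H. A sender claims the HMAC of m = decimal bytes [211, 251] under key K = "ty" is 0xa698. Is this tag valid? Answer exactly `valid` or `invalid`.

valid

Key "ty" = 74 79 is 2 bytes ≤ B = 3; zero-pad to 3 bytes: K' = 74 79 00.
K' ⊕ ipad = 42 4f 36; K' ⊕ opad = 28 25 5c.
Inner hash: even-index sum = 371 mod 256 = 115; odd-index sum = 290 mod 256 = 34 → 73 22.
Outer hash (recomputed tag): even-index sum = 166 mod 256 = 166; odd-index sum = 152 mod 256 = 152 → a6 98.
Recomputed tag = a698; claimed = a698 → match.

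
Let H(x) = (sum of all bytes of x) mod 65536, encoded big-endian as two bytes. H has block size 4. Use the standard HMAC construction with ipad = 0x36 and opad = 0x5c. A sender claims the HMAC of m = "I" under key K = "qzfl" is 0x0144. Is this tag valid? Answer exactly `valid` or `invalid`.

valid

Key "qzfl" = 71 7a 66 6c is exactly B = 4 bytes: K' = 71 7a 66 6c.
K' ⊕ ipad = 47 4c 50 5a; K' ⊕ opad = 2d 26 3a 30.
Inner hash: sum = 71+76+80+90+73 = 390 → 01 86.
Outer hash (recomputed tag): sum = 45+38+58+48+1+134 = 324 → 01 44.
Recomputed tag = 0144; claimed = 0144 → match.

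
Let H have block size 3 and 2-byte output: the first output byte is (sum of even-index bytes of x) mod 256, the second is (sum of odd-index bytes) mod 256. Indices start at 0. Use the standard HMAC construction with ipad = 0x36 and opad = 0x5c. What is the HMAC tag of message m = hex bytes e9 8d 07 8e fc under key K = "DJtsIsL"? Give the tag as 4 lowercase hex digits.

Key "DJtsIsL" = 44 4a 74 73 49 73 4c is 7 bytes > B = 3, so hash it first: H(key) = 4d 30, then zero-pad to 3 bytes: K' = 4d 30 00.
K' ⊕ ipad = 7b 06 36.  K' ⊕ opad = 11 6c 5c.
Inner input = (K'⊕ipad) ∥ m = 7b 06 36 ∥ e9 8d 07 8e fc.
Inner hash: even-index sum = 460 mod 256 = 204; odd-index sum = 498 mod 256 = 242 → cc f2.
Outer input = (K'⊕opad) ∥ inner = 11 6c 5c ∥ cc f2.
Outer hash (tag): even-index sum = 351 mod 256 = 95; odd-index sum = 312 mod 256 = 56 → 5f 38.

5f38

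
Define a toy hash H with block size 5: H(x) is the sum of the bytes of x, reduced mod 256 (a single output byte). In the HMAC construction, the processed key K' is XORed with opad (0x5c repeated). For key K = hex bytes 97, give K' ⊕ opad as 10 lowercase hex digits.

cb5c5c5c5c

Key hex bytes 97 is 1 byte ≤ B = 5; zero-pad to 5 bytes: K' = 97 00 00 00 00.
XOR each byte with 0x5c: 97⊕5c=cb, 00⊕5c=5c, 00⊕5c=5c, 00⊕5c=5c, 00⊕5c=5c.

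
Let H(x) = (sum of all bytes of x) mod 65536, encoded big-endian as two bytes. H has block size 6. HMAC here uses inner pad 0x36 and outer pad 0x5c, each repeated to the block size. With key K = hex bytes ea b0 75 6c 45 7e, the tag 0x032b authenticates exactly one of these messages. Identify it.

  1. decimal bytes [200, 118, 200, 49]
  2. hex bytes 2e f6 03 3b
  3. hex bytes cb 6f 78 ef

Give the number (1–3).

Key hex bytes ea b0 75 6c 45 7e is exactly B = 6 bytes: K' = ea b0 75 6c 45 7e.
K' ⊕ ipad = dc 86 43 5a 73 48; K' ⊕ opad = b6 ec 29 30 19 22.
m1: inner = H(dc 86 43 5a 73 48 c8 76 c8 31) = 04 f1; tag = H(b6 ec 29 30 19 22 04 f1) = 032b ← matches
m2: inner = H(dc 86 43 5a 73 48 2e f6 03 3b) = 04 1c; tag = H(b6 ec 29 30 19 22 04 1c) = 0256
m3: inner = H(dc 86 43 5a 73 48 cb 6f 78 ef) = 05 5b; tag = H(b6 ec 29 30 19 22 05 5b) = 0296

1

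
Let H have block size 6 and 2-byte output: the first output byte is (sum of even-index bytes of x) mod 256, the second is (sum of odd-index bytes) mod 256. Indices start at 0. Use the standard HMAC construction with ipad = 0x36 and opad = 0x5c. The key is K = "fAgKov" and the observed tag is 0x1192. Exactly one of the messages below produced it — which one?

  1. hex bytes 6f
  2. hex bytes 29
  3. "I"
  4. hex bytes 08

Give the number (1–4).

Key "fAgKov" = 66 41 67 4b 6f 76 is exactly B = 6 bytes: K' = 66 41 67 4b 6f 76.
K' ⊕ ipad = 50 77 51 7d 59 40; K' ⊕ opad = 3a 1d 3b 17 33 2a.
m1: inner = H(50 77 51 7d 59 40 6f) = 69 34; tag = H(3a 1d 3b 17 33 2a 69 34) = 1192 ← matches
m2: inner = H(50 77 51 7d 59 40 29) = 23 34; tag = H(3a 1d 3b 17 33 2a 23 34) = cb92
m3: inner = H(50 77 51 7d 59 40 49) = 43 34; tag = H(3a 1d 3b 17 33 2a 43 34) = eb92
m4: inner = H(50 77 51 7d 59 40 08) = 02 34; tag = H(3a 1d 3b 17 33 2a 02 34) = aa92

1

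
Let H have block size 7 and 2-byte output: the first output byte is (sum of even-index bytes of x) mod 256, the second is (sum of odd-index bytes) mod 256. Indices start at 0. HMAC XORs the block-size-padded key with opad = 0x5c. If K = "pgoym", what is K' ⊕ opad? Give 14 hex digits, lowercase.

2c3b3325315c5c

Key "pgoym" = 70 67 6f 79 6d is 5 bytes ≤ B = 7; zero-pad to 7 bytes: K' = 70 67 6f 79 6d 00 00.
XOR each byte with 0x5c: 70⊕5c=2c, 67⊕5c=3b, 6f⊕5c=33, 79⊕5c=25, 6d⊕5c=31, 00⊕5c=5c, 00⊕5c=5c.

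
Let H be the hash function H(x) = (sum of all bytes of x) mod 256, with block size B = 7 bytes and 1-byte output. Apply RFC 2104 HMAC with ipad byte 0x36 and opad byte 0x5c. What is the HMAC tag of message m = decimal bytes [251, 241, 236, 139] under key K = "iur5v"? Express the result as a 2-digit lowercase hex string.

Key "iur5v" = 69 75 72 35 76 is 5 bytes ≤ B = 7; zero-pad to 7 bytes: K' = 69 75 72 35 76 00 00.
K' ⊕ ipad = 5f 43 44 03 40 36 36.  K' ⊕ opad = 35 29 2e 69 2a 5c 5c.
Inner input = (K'⊕ipad) ∥ m = 5f 43 44 03 40 36 36 ∥ fb f1 ec 8b.
Inner hash: sum = 95+67+68+3+64+54+54+251+241+236+139 = 1272; mod 256 = 248 → f8.
Outer input = (K'⊕opad) ∥ inner = 35 29 2e 69 2a 5c 5c ∥ f8.
Outer hash (tag): sum = 53+41+46+105+42+92+92+248 = 719; mod 256 = 207 → cf.

cf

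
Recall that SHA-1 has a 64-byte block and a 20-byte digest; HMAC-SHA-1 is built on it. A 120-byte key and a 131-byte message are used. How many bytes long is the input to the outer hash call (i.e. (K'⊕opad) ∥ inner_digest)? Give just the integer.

Key is 120 > 64 bytes, so it is hashed to 20 bytes then zero-padded to 64: |K'| = 64.
Outer input = (K'⊕opad) ∥ H(inner) → 64 + 20 = 84 bytes.

84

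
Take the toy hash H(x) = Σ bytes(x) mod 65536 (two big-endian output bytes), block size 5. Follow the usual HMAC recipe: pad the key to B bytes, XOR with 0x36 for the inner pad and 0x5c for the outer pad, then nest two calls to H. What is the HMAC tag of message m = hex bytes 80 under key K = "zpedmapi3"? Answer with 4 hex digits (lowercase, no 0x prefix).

Key "zpedmapi3" = 7a 70 65 64 6d 61 70 69 33 is 9 bytes > B = 5, so hash it first: H(key) = 03 8d, then zero-pad to 5 bytes: K' = 03 8d 00 00 00.
K' ⊕ ipad = 35 bb 36 36 36.  K' ⊕ opad = 5f d1 5c 5c 5c.
Inner input = (K'⊕ipad) ∥ m = 35 bb 36 36 36 ∥ 80.
Inner hash: sum = 53+187+54+54+54+128 = 530 → 02 12.
Outer input = (K'⊕opad) ∥ inner = 5f d1 5c 5c 5c ∥ 02 12.
Outer hash (tag): sum = 95+209+92+92+92+2+18 = 600 → 02 58.

0258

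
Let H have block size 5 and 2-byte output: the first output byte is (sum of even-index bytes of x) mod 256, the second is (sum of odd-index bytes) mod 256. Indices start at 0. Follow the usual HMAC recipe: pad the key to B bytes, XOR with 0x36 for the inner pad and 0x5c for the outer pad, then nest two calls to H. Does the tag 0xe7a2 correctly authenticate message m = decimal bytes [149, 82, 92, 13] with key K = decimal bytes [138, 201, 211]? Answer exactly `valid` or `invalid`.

invalid

Key decimal bytes [138, 201, 211] = 8a c9 d3 is 3 bytes ≤ B = 5; zero-pad to 5 bytes: K' = 8a c9 d3 00 00.
K' ⊕ ipad = bc ff e5 36 36; K' ⊕ opad = d6 95 8f 5c 5c.
Inner hash: even-index sum = 566 mod 256 = 54; odd-index sum = 550 mod 256 = 38 → 36 26.
Outer hash (recomputed tag): even-index sum = 487 mod 256 = 231; odd-index sum = 295 mod 256 = 39 → e7 27.
Recomputed tag = e727; claimed = e7a2 → mismatch.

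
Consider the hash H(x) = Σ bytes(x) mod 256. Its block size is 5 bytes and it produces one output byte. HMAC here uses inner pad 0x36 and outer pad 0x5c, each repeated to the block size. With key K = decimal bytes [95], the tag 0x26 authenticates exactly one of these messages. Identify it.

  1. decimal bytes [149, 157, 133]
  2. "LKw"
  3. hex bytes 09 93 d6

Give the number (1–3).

3

Key decimal bytes [95] = 5f is 1 byte ≤ B = 5; zero-pad to 5 bytes: K' = 5f 00 00 00 00.
K' ⊕ ipad = 69 36 36 36 36; K' ⊕ opad = 03 5c 5c 5c 5c.
m1: inner = H(69 36 36 36 36 95 9d 85) = f8; tag = H(03 5c 5c 5c 5c f8) = 6b
m2: inner = H(69 36 36 36 36 4c 4b 77) = 4f; tag = H(03 5c 5c 5c 5c 4f) = c2
m3: inner = H(69 36 36 36 36 09 93 d6) = b3; tag = H(03 5c 5c 5c 5c b3) = 26 ← matches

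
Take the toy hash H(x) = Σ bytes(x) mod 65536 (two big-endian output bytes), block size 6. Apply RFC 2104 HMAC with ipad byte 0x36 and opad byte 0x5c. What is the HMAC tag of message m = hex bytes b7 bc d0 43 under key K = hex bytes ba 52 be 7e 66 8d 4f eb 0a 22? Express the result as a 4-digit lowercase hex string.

02f0

Key hex bytes ba 52 be 7e 66 8d 4f eb 0a 22 is 10 bytes > B = 6, so hash it first: H(key) = 04 a1, then zero-pad to 6 bytes: K' = 04 a1 00 00 00 00.
K' ⊕ ipad = 32 97 36 36 36 36.  K' ⊕ opad = 58 fd 5c 5c 5c 5c.
Inner input = (K'⊕ipad) ∥ m = 32 97 36 36 36 36 ∥ b7 bc d0 43.
Inner hash: sum = 50+151+54+54+54+54+183+188+208+67 = 1063 → 04 27.
Outer input = (K'⊕opad) ∥ inner = 58 fd 5c 5c 5c 5c ∥ 04 27.
Outer hash (tag): sum = 88+253+92+92+92+92+4+39 = 752 → 02 f0.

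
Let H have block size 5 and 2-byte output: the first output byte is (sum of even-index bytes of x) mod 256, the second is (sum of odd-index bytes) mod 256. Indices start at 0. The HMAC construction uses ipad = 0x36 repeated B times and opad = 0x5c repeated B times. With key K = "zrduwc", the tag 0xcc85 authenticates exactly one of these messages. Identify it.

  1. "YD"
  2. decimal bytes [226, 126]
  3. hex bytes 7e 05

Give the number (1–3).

Key "zrduwc" = 7a 72 64 75 77 63 is 6 bytes > B = 5, so hash it first: H(key) = 55 4a, then zero-pad to 5 bytes: K' = 55 4a 00 00 00.
K' ⊕ ipad = 63 7c 36 36 36; K' ⊕ opad = 09 16 5c 5c 5c.
m1: inner = H(63 7c 36 36 36 59 44) = 13 0b; tag = H(09 16 5c 5c 5c 13 0b) = cc85 ← matches
m2: inner = H(63 7c 36 36 36 e2 7e) = 4d 94; tag = H(09 16 5c 5c 5c 4d 94) = 55bf
m3: inner = H(63 7c 36 36 36 7e 05) = d4 30; tag = H(09 16 5c 5c 5c d4 30) = f146

1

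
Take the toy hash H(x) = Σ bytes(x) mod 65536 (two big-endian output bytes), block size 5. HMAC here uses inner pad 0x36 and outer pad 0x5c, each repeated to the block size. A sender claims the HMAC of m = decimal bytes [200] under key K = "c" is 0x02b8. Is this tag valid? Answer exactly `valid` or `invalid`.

invalid

Key "c" = 63 is 1 byte ≤ B = 5; zero-pad to 5 bytes: K' = 63 00 00 00 00.
K' ⊕ ipad = 55 36 36 36 36; K' ⊕ opad = 3f 5c 5c 5c 5c.
Inner hash: sum = 85+54+54+54+54+200 = 501 → 01 f5.
Outer hash (recomputed tag): sum = 63+92+92+92+92+1+245 = 677 → 02 a5.
Recomputed tag = 02a5; claimed = 02b8 → mismatch.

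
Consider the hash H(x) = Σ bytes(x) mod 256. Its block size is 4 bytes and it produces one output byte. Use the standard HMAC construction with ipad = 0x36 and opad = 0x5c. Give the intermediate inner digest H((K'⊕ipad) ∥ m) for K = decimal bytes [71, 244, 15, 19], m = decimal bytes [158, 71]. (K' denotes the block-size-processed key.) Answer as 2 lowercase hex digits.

76

Key decimal bytes [71, 244, 15, 19] = 47 f4 0f 13 is exactly B = 4 bytes: K' = 47 f4 0f 13.
K' ⊕ ipad = 71 c2 39 25.
Inner input = 71 c2 39 25 ∥ 9e 47.
Inner hash: sum = 113+194+57+37+158+71 = 630; mod 256 = 118 → 76.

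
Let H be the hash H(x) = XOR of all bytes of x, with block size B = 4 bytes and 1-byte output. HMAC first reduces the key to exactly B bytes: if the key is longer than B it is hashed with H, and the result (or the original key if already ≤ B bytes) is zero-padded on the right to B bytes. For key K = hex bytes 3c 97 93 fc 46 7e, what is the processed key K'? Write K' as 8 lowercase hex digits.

fc000000

|K| = 6 > B = 4, so first hash the key.
H(K): XOR 3c⊕97⊕93⊕fc⊕46⊕7e = fc.
Zero-pad H(K) = fc to 4 bytes: K' = fc 00 00 00.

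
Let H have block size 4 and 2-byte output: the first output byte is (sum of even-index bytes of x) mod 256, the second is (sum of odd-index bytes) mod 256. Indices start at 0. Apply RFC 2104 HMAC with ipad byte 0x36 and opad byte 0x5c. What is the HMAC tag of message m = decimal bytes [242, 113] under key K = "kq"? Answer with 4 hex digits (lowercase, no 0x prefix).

1877

Key "kq" = 6b 71 is 2 bytes ≤ B = 4; zero-pad to 4 bytes: K' = 6b 71 00 00.
K' ⊕ ipad = 5d 47 36 36.  K' ⊕ opad = 37 2d 5c 5c.
Inner input = (K'⊕ipad) ∥ m = 5d 47 36 36 ∥ f2 71.
Inner hash: even-index sum = 389 mod 256 = 133; odd-index sum = 238 mod 256 = 238 → 85 ee.
Outer input = (K'⊕opad) ∥ inner = 37 2d 5c 5c ∥ 85 ee.
Outer hash (tag): even-index sum = 280 mod 256 = 24; odd-index sum = 375 mod 256 = 119 → 18 77.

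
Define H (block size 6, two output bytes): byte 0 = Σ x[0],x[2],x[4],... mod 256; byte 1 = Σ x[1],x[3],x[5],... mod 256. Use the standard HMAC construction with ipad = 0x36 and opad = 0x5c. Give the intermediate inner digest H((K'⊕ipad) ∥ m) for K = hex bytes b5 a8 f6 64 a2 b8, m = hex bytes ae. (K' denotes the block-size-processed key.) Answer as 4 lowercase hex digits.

857e

Key hex bytes b5 a8 f6 64 a2 b8 is exactly B = 6 bytes: K' = b5 a8 f6 64 a2 b8.
K' ⊕ ipad = 83 9e c0 52 94 8e.
Inner input = 83 9e c0 52 94 8e ∥ ae.
Inner hash: even-index sum = 645 mod 256 = 133; odd-index sum = 382 mod 256 = 126 → 85 7e.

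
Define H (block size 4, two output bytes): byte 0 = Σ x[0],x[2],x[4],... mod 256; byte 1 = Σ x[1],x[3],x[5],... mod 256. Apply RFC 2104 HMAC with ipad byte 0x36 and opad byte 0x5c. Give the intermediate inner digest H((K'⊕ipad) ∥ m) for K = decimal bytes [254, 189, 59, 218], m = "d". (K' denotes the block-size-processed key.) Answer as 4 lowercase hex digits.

Key decimal bytes [254, 189, 59, 218] = fe bd 3b da is exactly B = 4 bytes: K' = fe bd 3b da.
K' ⊕ ipad = c8 8b 0d ec.
Inner input = c8 8b 0d ec ∥ 64.
Inner hash: even-index sum = 313 mod 256 = 57; odd-index sum = 375 mod 256 = 119 → 39 77.

3977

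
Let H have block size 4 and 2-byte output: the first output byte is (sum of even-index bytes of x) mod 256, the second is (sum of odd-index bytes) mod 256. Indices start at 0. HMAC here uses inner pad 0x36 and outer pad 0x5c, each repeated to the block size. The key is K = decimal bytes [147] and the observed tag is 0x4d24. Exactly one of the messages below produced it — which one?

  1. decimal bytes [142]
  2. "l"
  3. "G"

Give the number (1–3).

Key decimal bytes [147] = 93 is 1 byte ≤ B = 4; zero-pad to 4 bytes: K' = 93 00 00 00.
K' ⊕ ipad = a5 36 36 36; K' ⊕ opad = cf 5c 5c 5c.
m1: inner = H(a5 36 36 36 8e) = 69 6c; tag = H(cf 5c 5c 5c 69 6c) = 9424
m2: inner = H(a5 36 36 36 6c) = 47 6c; tag = H(cf 5c 5c 5c 47 6c) = 7224
m3: inner = H(a5 36 36 36 47) = 22 6c; tag = H(cf 5c 5c 5c 22 6c) = 4d24 ← matches

3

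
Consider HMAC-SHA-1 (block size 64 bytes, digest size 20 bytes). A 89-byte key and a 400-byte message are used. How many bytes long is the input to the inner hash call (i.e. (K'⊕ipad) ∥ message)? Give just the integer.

464

Key is 89 > 64 bytes, so it is hashed to 20 bytes then zero-padded to 64: |K'| = 64.
Inner input = (K'⊕ipad) ∥ m → 64 + 400 = 464 bytes.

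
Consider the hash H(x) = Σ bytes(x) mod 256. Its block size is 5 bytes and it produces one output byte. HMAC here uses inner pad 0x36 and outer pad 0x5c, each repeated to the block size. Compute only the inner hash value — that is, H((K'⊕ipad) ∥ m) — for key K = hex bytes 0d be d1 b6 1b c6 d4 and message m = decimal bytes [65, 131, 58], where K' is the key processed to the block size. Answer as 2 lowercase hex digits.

Key hex bytes 0d be d1 b6 1b c6 d4 is 7 bytes > B = 5, so hash it first: H(key) = 07, then zero-pad to 5 bytes: K' = 07 00 00 00 00.
K' ⊕ ipad = 31 36 36 36 36.
Inner input = 31 36 36 36 36 ∥ 41 83 3a.
Inner hash: sum = 49+54+54+54+54+65+131+58 = 519; mod 256 = 7 → 07.

07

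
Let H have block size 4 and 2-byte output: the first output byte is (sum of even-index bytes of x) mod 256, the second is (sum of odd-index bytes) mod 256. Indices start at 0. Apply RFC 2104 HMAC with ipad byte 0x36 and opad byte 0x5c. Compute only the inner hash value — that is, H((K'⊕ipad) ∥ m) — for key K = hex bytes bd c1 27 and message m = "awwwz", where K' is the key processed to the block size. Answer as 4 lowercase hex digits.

Key hex bytes bd c1 27 is 3 bytes ≤ B = 4; zero-pad to 4 bytes: K' = bd c1 27 00.
K' ⊕ ipad = 8b f7 11 36.
Inner input = 8b f7 11 36 ∥ 61 77 77 77 7a.
Inner hash: even-index sum = 494 mod 256 = 238; odd-index sum = 539 mod 256 = 27 → ee 1b.

ee1b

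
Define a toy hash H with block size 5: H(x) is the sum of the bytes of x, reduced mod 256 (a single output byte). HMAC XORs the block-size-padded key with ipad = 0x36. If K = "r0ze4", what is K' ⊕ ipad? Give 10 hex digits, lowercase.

Key "r0ze4" = 72 30 7a 65 34 is exactly B = 5 bytes: K' = 72 30 7a 65 34.
XOR each byte with 0x36: 72⊕36=44, 30⊕36=06, 7a⊕36=4c, 65⊕36=53, 34⊕36=02.

44064c5302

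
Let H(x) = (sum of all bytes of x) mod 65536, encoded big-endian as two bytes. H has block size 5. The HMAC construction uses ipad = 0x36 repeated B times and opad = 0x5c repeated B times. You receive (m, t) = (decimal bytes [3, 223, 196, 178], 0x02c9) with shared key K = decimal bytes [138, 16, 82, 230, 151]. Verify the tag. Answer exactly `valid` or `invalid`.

valid

Key decimal bytes [138, 16, 82, 230, 151] = 8a 10 52 e6 97 is exactly B = 5 bytes: K' = 8a 10 52 e6 97.
K' ⊕ ipad = bc 26 64 d0 a1; K' ⊕ opad = d6 4c 0e ba cb.
Inner hash: sum = 188+38+100+208+161+3+223+196+178 = 1295 → 05 0f.
Outer hash (recomputed tag): sum = 214+76+14+186+203+5+15 = 713 → 02 c9.
Recomputed tag = 02c9; claimed = 02c9 → match.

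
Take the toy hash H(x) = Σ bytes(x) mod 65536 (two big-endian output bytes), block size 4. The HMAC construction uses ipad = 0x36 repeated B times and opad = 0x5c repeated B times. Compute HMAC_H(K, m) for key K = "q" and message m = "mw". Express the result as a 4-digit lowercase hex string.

020f

Key "q" = 71 is 1 byte ≤ B = 4; zero-pad to 4 bytes: K' = 71 00 00 00.
K' ⊕ ipad = 47 36 36 36.  K' ⊕ opad = 2d 5c 5c 5c.
Inner input = (K'⊕ipad) ∥ m = 47 36 36 36 ∥ 6d 77.
Inner hash: sum = 71+54+54+54+109+119 = 461 → 01 cd.
Outer input = (K'⊕opad) ∥ inner = 2d 5c 5c 5c ∥ 01 cd.
Outer hash (tag): sum = 45+92+92+92+1+205 = 527 → 02 0f.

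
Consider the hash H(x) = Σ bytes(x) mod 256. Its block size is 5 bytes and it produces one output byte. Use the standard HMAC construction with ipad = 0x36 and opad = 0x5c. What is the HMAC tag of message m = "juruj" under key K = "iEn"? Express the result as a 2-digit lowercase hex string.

Key "iEn" = 69 45 6e is 3 bytes ≤ B = 5; zero-pad to 5 bytes: K' = 69 45 6e 00 00.
K' ⊕ ipad = 5f 73 58 36 36.  K' ⊕ opad = 35 19 32 5c 5c.
Inner input = (K'⊕ipad) ∥ m = 5f 73 58 36 36 ∥ 6a 75 72 75 6a.
Inner hash: sum = 95+115+88+54+54+106+117+114+117+106 = 966; mod 256 = 198 → c6.
Outer input = (K'⊕opad) ∥ inner = 35 19 32 5c 5c ∥ c6.
Outer hash (tag): sum = 53+25+50+92+92+198 = 510; mod 256 = 254 → fe.

fe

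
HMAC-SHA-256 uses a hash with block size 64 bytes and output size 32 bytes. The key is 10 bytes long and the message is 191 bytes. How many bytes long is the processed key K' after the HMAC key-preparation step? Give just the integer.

64

Key is 10 ≤ 64 bytes, zero-padded: |K'| = 64.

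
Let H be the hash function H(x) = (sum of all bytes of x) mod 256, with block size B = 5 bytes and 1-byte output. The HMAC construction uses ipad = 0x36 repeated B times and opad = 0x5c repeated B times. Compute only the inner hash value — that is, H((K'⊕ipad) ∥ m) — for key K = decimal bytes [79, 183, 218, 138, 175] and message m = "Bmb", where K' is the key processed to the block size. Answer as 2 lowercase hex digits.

Key decimal bytes [79, 183, 218, 138, 175] = 4f b7 da 8a af is exactly B = 5 bytes: K' = 4f b7 da 8a af.
K' ⊕ ipad = 79 81 ec bc 99.
Inner input = 79 81 ec bc 99 ∥ 42 6d 62.
Inner hash: sum = 121+129+236+188+153+66+109+98 = 1100; mod 256 = 76 → 4c.

4c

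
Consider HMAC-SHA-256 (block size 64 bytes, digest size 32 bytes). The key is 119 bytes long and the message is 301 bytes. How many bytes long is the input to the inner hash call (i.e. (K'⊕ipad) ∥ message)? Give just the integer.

Key is 119 > 64 bytes, so it is hashed to 32 bytes then zero-padded to 64: |K'| = 64.
Inner input = (K'⊕ipad) ∥ m → 64 + 301 = 365 bytes.

365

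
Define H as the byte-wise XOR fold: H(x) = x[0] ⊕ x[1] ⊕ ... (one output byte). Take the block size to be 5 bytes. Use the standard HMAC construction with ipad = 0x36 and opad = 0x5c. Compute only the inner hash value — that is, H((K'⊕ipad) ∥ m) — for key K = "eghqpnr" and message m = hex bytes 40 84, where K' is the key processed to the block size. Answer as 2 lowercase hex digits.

85

Key "eghqpnr" = 65 67 68 71 70 6e 72 is 7 bytes > B = 5, so hash it first: H(key) = 77, then zero-pad to 5 bytes: K' = 77 00 00 00 00.
K' ⊕ ipad = 41 36 36 36 36.
Inner input = 41 36 36 36 36 ∥ 40 84.
Inner hash: XOR 41⊕36⊕36⊕36⊕36⊕40⊕84 = 85.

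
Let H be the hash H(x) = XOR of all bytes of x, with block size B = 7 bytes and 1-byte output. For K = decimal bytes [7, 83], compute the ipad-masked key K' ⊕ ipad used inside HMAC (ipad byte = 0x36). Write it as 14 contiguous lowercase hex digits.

31653636363636

Key decimal bytes [7, 83] = 07 53 is 2 bytes ≤ B = 7; zero-pad to 7 bytes: K' = 07 53 00 00 00 00 00.
XOR each byte with 0x36: 07⊕36=31, 53⊕36=65, 00⊕36=36, 00⊕36=36, 00⊕36=36, 00⊕36=36, 00⊕36=36.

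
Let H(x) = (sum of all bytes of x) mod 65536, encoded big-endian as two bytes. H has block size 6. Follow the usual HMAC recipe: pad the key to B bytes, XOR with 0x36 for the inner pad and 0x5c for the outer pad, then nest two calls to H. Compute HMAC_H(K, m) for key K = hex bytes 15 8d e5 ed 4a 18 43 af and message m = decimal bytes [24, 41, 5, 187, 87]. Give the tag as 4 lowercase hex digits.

02c9

Key hex bytes 15 8d e5 ed 4a 18 43 af is 8 bytes > B = 6, so hash it first: H(key) = 03 c8, then zero-pad to 6 bytes: K' = 03 c8 00 00 00 00.
K' ⊕ ipad = 35 fe 36 36 36 36.  K' ⊕ opad = 5f 94 5c 5c 5c 5c.
Inner input = (K'⊕ipad) ∥ m = 35 fe 36 36 36 36 ∥ 18 29 05 bb 57.
Inner hash: sum = 53+254+54+54+54+54+24+41+5+187+87 = 867 → 03 63.
Outer input = (K'⊕opad) ∥ inner = 5f 94 5c 5c 5c 5c ∥ 03 63.
Outer hash (tag): sum = 95+148+92+92+92+92+3+99 = 713 → 02 c9.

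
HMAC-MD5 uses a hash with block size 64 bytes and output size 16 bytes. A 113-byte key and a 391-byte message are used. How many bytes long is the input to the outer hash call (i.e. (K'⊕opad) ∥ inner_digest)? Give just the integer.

Key is 113 > 64 bytes, so it is hashed to 16 bytes then zero-padded to 64: |K'| = 64.
Outer input = (K'⊕opad) ∥ H(inner) → 64 + 16 = 80 bytes.

80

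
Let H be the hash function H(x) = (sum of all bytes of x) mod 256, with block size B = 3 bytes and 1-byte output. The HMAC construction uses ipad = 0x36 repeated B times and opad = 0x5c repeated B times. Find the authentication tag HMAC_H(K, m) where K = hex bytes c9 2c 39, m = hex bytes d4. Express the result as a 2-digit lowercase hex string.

Key hex bytes c9 2c 39 is exactly B = 3 bytes: K' = c9 2c 39.
K' ⊕ ipad = ff 1a 0f.  K' ⊕ opad = 95 70 65.
Inner input = (K'⊕ipad) ∥ m = ff 1a 0f ∥ d4.
Inner hash: sum = 255+26+15+212 = 508; mod 256 = 252 → fc.
Outer input = (K'⊕opad) ∥ inner = 95 70 65 ∥ fc.
Outer hash (tag): sum = 149+112+101+252 = 614; mod 256 = 102 → 66.

66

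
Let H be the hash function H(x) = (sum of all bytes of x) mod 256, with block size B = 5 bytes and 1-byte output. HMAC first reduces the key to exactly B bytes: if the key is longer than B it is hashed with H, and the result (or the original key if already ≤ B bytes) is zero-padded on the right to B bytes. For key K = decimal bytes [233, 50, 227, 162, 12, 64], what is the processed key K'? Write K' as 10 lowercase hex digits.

ec00000000

|K| = 6 > B = 5, so first hash the key.
H(K): sum = 233+50+227+162+12+64 = 748; mod 256 = 236 → ec.
Zero-pad H(K) = ec to 5 bytes: K' = ec 00 00 00 00.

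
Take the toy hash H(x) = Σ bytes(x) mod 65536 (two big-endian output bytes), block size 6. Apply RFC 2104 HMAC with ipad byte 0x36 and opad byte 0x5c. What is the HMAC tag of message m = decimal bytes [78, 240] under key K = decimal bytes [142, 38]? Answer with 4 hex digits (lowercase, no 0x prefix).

Key decimal bytes [142, 38] = 8e 26 is 2 bytes ≤ B = 6; zero-pad to 6 bytes: K' = 8e 26 00 00 00 00.
K' ⊕ ipad = b8 10 36 36 36 36.  K' ⊕ opad = d2 7a 5c 5c 5c 5c.
Inner input = (K'⊕ipad) ∥ m = b8 10 36 36 36 36 ∥ 4e f0.
Inner hash: sum = 184+16+54+54+54+54+78+240 = 734 → 02 de.
Outer input = (K'⊕opad) ∥ inner = d2 7a 5c 5c 5c 5c ∥ 02 de.
Outer hash (tag): sum = 210+122+92+92+92+92+2+222 = 924 → 03 9c.

039c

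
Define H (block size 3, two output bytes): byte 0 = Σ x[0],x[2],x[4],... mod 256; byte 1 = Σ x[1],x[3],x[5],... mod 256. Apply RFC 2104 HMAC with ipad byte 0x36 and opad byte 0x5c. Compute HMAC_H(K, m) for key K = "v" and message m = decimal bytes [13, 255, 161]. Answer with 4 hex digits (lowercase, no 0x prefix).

Key "v" = 76 is 1 byte ≤ B = 3; zero-pad to 3 bytes: K' = 76 00 00.
K' ⊕ ipad = 40 36 36.  K' ⊕ opad = 2a 5c 5c.
Inner input = (K'⊕ipad) ∥ m = 40 36 36 ∥ 0d ff a1.
Inner hash: even-index sum = 373 mod 256 = 117; odd-index sum = 228 mod 256 = 228 → 75 e4.
Outer input = (K'⊕opad) ∥ inner = 2a 5c 5c ∥ 75 e4.
Outer hash (tag): even-index sum = 362 mod 256 = 106; odd-index sum = 209 mod 256 = 209 → 6a d1.

6ad1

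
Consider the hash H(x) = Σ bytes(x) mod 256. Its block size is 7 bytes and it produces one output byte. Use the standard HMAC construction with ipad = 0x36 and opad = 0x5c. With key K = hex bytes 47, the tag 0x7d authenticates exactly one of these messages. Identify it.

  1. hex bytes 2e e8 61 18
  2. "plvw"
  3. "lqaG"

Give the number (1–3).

Key hex bytes 47 is 1 byte ≤ B = 7; zero-pad to 7 bytes: K' = 47 00 00 00 00 00 00.
K' ⊕ ipad = 71 36 36 36 36 36 36; K' ⊕ opad = 1b 5c 5c 5c 5c 5c 5c.
m1: inner = H(71 36 36 36 36 36 36 2e e8 61 18) = 44; tag = H(1b 5c 5c 5c 5c 5c 5c 44) = 87
m2: inner = H(71 36 36 36 36 36 36 70 6c 76 77) = 7e; tag = H(1b 5c 5c 5c 5c 5c 5c 7e) = c1
m3: inner = H(71 36 36 36 36 36 36 6c 71 61 47) = 3a; tag = H(1b 5c 5c 5c 5c 5c 5c 3a) = 7d ← matches

3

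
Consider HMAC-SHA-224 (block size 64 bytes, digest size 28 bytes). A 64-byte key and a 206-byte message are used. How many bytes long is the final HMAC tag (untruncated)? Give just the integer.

28

The tag is one SHA-224 digest: 28 bytes.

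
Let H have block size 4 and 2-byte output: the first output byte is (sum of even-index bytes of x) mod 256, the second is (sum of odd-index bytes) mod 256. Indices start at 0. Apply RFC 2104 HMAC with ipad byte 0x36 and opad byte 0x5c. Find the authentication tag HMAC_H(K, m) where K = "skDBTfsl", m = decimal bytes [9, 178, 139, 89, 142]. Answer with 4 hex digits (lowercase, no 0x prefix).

1e09

Key "skDBTfsl" = 73 6b 44 42 54 66 73 6c is 8 bytes > B = 4, so hash it first: H(key) = 7e 7f, then zero-pad to 4 bytes: K' = 7e 7f 00 00.
K' ⊕ ipad = 48 49 36 36.  K' ⊕ opad = 22 23 5c 5c.
Inner input = (K'⊕ipad) ∥ m = 48 49 36 36 ∥ 09 b2 8b 59 8e.
Inner hash: even-index sum = 416 mod 256 = 160; odd-index sum = 394 mod 256 = 138 → a0 8a.
Outer input = (K'⊕opad) ∥ inner = 22 23 5c 5c ∥ a0 8a.
Outer hash (tag): even-index sum = 286 mod 256 = 30; odd-index sum = 265 mod 256 = 9 → 1e 09.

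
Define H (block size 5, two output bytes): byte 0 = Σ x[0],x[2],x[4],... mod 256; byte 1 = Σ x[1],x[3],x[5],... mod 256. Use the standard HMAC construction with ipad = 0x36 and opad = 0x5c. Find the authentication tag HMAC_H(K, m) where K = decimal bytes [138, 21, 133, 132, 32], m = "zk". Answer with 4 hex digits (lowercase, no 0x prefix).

Key decimal bytes [138, 21, 133, 132, 32] = 8a 15 85 84 20 is exactly B = 5 bytes: K' = 8a 15 85 84 20.
K' ⊕ ipad = bc 23 b3 b2 16.  K' ⊕ opad = d6 49 d9 d8 7c.
Inner input = (K'⊕ipad) ∥ m = bc 23 b3 b2 16 ∥ 7a 6b.
Inner hash: even-index sum = 496 mod 256 = 240; odd-index sum = 335 mod 256 = 79 → f0 4f.
Outer input = (K'⊕opad) ∥ inner = d6 49 d9 d8 7c ∥ f0 4f.
Outer hash (tag): even-index sum = 634 mod 256 = 122; odd-index sum = 529 mod 256 = 17 → 7a 11.

7a11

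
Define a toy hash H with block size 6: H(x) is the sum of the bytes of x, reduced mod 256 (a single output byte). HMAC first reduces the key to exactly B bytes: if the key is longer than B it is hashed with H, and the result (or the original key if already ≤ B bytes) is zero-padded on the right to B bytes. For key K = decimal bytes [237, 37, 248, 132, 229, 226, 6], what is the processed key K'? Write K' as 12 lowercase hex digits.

5b0000000000

|K| = 7 > B = 6, so first hash the key.
H(K): sum = 237+37+248+132+229+226+6 = 1115; mod 256 = 91 → 5b.
Zero-pad H(K) = 5b to 6 bytes: K' = 5b 00 00 00 00 00.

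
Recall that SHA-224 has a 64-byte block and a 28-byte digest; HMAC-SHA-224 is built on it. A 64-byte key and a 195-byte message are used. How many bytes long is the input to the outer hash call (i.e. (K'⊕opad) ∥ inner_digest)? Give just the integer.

Key is 64 ≤ 64 bytes, zero-padded: |K'| = 64.
Outer input = (K'⊕opad) ∥ H(inner) → 64 + 28 = 92 bytes.

92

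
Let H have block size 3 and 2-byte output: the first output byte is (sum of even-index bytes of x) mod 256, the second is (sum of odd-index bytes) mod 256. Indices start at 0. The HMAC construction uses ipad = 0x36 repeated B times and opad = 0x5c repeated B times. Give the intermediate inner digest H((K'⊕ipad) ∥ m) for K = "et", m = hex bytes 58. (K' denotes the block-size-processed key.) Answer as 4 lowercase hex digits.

899a

Key "et" = 65 74 is 2 bytes ≤ B = 3; zero-pad to 3 bytes: K' = 65 74 00.
K' ⊕ ipad = 53 42 36.
Inner input = 53 42 36 ∥ 58.
Inner hash: even-index sum = 137 mod 256 = 137; odd-index sum = 154 mod 256 = 154 → 89 9a.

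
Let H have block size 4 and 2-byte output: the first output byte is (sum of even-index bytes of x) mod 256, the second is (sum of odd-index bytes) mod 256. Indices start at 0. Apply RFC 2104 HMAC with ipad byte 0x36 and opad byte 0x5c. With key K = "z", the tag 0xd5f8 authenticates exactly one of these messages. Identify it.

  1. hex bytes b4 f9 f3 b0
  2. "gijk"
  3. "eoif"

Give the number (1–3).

Key "z" = 7a is 1 byte ≤ B = 4; zero-pad to 4 bytes: K' = 7a 00 00 00.
K' ⊕ ipad = 4c 36 36 36; K' ⊕ opad = 26 5c 5c 5c.
m1: inner = H(4c 36 36 36 b4 f9 f3 b0) = 29 15; tag = H(26 5c 5c 5c 29 15) = abcd
m2: inner = H(4c 36 36 36 67 69 6a 6b) = 53 40; tag = H(26 5c 5c 5c 53 40) = d5f8 ← matches
m3: inner = H(4c 36 36 36 65 6f 69 66) = 50 41; tag = H(26 5c 5c 5c 50 41) = d2f9

2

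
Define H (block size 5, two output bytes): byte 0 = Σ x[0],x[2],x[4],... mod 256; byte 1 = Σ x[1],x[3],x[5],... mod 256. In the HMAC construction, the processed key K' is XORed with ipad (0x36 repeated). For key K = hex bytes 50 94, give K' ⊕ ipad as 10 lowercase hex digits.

Key hex bytes 50 94 is 2 bytes ≤ B = 5; zero-pad to 5 bytes: K' = 50 94 00 00 00.
XOR each byte with 0x36: 50⊕36=66, 94⊕36=a2, 00⊕36=36, 00⊕36=36, 00⊕36=36.

66a2363636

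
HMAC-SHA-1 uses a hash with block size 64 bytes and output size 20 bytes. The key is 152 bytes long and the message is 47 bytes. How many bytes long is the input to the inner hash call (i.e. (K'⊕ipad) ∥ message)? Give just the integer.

111

Key is 152 > 64 bytes, so it is hashed to 20 bytes then zero-padded to 64: |K'| = 64.
Inner input = (K'⊕ipad) ∥ m → 64 + 47 = 111 bytes.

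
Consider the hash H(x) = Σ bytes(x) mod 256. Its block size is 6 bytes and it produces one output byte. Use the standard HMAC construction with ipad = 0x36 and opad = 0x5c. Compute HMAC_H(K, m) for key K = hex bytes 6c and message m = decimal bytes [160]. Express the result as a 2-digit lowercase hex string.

04

Key hex bytes 6c is 1 byte ≤ B = 6; zero-pad to 6 bytes: K' = 6c 00 00 00 00 00.
K' ⊕ ipad = 5a 36 36 36 36 36.  K' ⊕ opad = 30 5c 5c 5c 5c 5c.
Inner input = (K'⊕ipad) ∥ m = 5a 36 36 36 36 36 ∥ a0.
Inner hash: sum = 90+54+54+54+54+54+160 = 520; mod 256 = 8 → 08.
Outer input = (K'⊕opad) ∥ inner = 30 5c 5c 5c 5c 5c ∥ 08.
Outer hash (tag): sum = 48+92+92+92+92+92+8 = 516; mod 256 = 4 → 04.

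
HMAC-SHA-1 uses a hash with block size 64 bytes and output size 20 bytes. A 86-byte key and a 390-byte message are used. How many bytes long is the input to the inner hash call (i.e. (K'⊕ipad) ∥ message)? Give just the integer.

Key is 86 > 64 bytes, so it is hashed to 20 bytes then zero-padded to 64: |K'| = 64.
Inner input = (K'⊕ipad) ∥ m → 64 + 390 = 454 bytes.

454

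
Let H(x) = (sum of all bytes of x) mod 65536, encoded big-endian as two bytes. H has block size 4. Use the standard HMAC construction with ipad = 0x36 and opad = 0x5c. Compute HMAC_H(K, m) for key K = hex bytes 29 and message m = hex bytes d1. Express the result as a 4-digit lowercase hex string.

Key hex bytes 29 is 1 byte ≤ B = 4; zero-pad to 4 bytes: K' = 29 00 00 00.
K' ⊕ ipad = 1f 36 36 36.  K' ⊕ opad = 75 5c 5c 5c.
Inner input = (K'⊕ipad) ∥ m = 1f 36 36 36 ∥ d1.
Inner hash: sum = 31+54+54+54+209 = 402 → 01 92.
Outer input = (K'⊕opad) ∥ inner = 75 5c 5c 5c ∥ 01 92.
Outer hash (tag): sum = 117+92+92+92+1+146 = 540 → 02 1c.

021c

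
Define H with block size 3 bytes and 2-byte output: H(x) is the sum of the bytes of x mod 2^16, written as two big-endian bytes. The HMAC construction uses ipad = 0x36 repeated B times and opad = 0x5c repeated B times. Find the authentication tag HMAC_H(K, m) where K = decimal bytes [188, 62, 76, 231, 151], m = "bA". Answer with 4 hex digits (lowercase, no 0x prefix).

0252

Key decimal bytes [188, 62, 76, 231, 151] = bc 3e 4c e7 97 is 5 bytes > B = 3, so hash it first: H(key) = 02 c4, then zero-pad to 3 bytes: K' = 02 c4 00.
K' ⊕ ipad = 34 f2 36.  K' ⊕ opad = 5e 98 5c.
Inner input = (K'⊕ipad) ∥ m = 34 f2 36 ∥ 62 41.
Inner hash: sum = 52+242+54+98+65 = 511 → 01 ff.
Outer input = (K'⊕opad) ∥ inner = 5e 98 5c ∥ 01 ff.
Outer hash (tag): sum = 94+152+92+1+255 = 594 → 02 52.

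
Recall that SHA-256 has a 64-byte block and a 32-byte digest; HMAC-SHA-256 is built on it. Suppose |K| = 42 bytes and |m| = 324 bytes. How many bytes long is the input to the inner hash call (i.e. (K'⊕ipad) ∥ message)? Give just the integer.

Key is 42 ≤ 64 bytes, zero-padded: |K'| = 64.
Inner input = (K'⊕ipad) ∥ m → 64 + 324 = 388 bytes.

388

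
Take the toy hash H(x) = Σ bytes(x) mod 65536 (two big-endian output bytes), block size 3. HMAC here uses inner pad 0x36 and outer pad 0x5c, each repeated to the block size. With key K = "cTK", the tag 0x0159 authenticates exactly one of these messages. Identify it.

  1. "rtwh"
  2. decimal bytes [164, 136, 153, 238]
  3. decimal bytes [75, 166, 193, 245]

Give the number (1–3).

1

Key "cTK" = 63 54 4b is exactly B = 3 bytes: K' = 63 54 4b.
K' ⊕ ipad = 55 62 7d; K' ⊕ opad = 3f 08 17.
m1: inner = H(55 62 7d 72 74 77 68) = 02 f9; tag = H(3f 08 17 02 f9) = 0159 ← matches
m2: inner = H(55 62 7d a4 88 99 ee) = 03 e7; tag = H(3f 08 17 03 e7) = 0148
m3: inner = H(55 62 7d 4b a6 c1 f5) = 03 db; tag = H(3f 08 17 03 db) = 013c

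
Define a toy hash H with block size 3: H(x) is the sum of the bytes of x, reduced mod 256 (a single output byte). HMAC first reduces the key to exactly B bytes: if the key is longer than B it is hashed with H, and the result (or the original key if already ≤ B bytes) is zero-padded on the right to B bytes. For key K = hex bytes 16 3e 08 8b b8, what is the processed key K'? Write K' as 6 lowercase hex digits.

|K| = 5 > B = 3, so first hash the key.
H(K): sum = 22+62+8+139+184 = 415; mod 256 = 159 → 9f.
Zero-pad H(K) = 9f to 3 bytes: K' = 9f 00 00.

9f0000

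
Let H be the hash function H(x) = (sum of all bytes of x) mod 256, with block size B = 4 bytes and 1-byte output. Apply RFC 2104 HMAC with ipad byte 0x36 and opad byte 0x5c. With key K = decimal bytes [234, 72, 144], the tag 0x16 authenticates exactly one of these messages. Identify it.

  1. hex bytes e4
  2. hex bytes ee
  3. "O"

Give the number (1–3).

Key decimal bytes [234, 72, 144] = ea 48 90 is 3 bytes ≤ B = 4; zero-pad to 4 bytes: K' = ea 48 90 00.
K' ⊕ ipad = dc 7e a6 36; K' ⊕ opad = b6 14 cc 5c.
m1: inner = H(dc 7e a6 36 e4) = 1a; tag = H(b6 14 cc 5c 1a) = 0c
m2: inner = H(dc 7e a6 36 ee) = 24; tag = H(b6 14 cc 5c 24) = 16 ← matches
m3: inner = H(dc 7e a6 36 4f) = 85; tag = H(b6 14 cc 5c 85) = 77

2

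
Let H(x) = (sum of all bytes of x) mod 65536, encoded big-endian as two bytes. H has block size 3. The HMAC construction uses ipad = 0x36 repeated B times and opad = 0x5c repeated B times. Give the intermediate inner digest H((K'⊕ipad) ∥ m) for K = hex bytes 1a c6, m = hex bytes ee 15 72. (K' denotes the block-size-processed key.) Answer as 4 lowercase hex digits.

02c7

Key hex bytes 1a c6 is 2 bytes ≤ B = 3; zero-pad to 3 bytes: K' = 1a c6 00.
K' ⊕ ipad = 2c f0 36.
Inner input = 2c f0 36 ∥ ee 15 72.
Inner hash: sum = 44+240+54+238+21+114 = 711 → 02 c7.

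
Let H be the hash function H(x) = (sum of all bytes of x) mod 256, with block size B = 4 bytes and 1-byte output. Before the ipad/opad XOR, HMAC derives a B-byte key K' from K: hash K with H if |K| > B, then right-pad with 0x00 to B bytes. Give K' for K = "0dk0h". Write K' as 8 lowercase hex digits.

97000000

|K| = 5 > B = 4, so first hash the key.
H(K): sum = 48+100+107+48+104 = 407; mod 256 = 151 → 97.
Zero-pad H(K) = 97 to 4 bytes: K' = 97 00 00 00.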